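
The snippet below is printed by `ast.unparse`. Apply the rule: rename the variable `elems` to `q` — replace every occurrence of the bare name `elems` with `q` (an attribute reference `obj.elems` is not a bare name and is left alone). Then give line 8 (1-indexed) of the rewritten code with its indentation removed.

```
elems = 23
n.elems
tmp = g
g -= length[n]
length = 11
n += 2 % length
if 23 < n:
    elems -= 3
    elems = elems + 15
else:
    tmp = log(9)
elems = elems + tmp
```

Transformed code:
q = 23
n.elems
tmp = g
g -= length[n]
length = 11
n += 2 % length
if 23 < n:
    q -= 3
    q = q + 15
else:
    tmp = log(9)
q = q + tmp

q -= 3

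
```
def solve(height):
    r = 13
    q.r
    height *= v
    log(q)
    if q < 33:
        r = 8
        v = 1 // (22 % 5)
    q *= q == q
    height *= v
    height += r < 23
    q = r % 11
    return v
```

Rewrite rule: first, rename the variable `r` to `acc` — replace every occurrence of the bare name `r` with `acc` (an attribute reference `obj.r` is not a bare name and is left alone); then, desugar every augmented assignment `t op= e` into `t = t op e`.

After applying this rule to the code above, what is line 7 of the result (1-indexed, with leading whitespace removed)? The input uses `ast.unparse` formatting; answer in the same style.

Transformed code:
def solve(height):
    acc = 13
    q.r
    height = height * v
    log(q)
    if q < 33:
        acc = 8
        v = 1 // (22 % 5)
    q = q * (q == q)
    height = height * v
    height = height + (acc < 23)
    q = acc % 11
    return v

acc = 8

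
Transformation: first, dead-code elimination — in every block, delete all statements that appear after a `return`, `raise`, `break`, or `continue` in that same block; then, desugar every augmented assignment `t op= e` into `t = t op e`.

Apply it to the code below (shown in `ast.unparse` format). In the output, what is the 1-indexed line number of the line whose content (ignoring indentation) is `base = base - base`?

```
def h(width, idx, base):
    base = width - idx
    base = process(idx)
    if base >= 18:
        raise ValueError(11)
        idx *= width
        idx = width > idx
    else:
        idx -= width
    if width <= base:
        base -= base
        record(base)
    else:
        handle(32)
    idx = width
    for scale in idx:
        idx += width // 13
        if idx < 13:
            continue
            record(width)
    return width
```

Transformed code:
def h(width, idx, base):
    base = width - idx
    base = process(idx)
    if base >= 18:
        raise ValueError(11)
    else:
        idx = idx - width
    if width <= base:
        base = base - base
        record(base)
    else:
        handle(32)
    idx = width
    for scale in idx:
        idx = idx + width // 13
        if idx < 13:
            continue
    return width

9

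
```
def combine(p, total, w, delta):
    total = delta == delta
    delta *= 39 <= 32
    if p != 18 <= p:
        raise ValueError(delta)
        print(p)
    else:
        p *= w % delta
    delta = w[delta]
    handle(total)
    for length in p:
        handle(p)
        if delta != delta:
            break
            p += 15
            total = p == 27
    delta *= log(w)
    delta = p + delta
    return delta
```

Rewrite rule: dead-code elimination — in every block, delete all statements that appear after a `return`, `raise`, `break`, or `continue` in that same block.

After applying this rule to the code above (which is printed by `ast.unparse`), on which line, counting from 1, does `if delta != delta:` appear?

12

Transformed code:
def combine(p, total, w, delta):
    total = delta == delta
    delta *= 39 <= 32
    if p != 18 <= p:
        raise ValueError(delta)
    else:
        p *= w % delta
    delta = w[delta]
    handle(total)
    for length in p:
        handle(p)
        if delta != delta:
            break
    delta *= log(w)
    delta = p + delta
    return delta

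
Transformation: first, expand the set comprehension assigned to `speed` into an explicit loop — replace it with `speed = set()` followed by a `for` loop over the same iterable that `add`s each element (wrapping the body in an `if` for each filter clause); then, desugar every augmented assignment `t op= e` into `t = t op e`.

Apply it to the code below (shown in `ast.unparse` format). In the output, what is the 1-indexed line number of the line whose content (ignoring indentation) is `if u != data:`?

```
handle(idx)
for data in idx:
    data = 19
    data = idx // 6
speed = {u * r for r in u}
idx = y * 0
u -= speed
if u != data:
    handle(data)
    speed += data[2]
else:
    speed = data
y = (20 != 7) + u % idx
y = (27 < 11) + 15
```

Transformed code:
handle(idx)
for data in idx:
    data = 19
    data = idx // 6
speed = set()
for r in u:
    speed.add(u * r)
idx = y * 0
u = u - speed
if u != data:
    handle(data)
    speed = speed + data[2]
else:
    speed = data
y = (20 != 7) + u % idx
y = (27 < 11) + 15

10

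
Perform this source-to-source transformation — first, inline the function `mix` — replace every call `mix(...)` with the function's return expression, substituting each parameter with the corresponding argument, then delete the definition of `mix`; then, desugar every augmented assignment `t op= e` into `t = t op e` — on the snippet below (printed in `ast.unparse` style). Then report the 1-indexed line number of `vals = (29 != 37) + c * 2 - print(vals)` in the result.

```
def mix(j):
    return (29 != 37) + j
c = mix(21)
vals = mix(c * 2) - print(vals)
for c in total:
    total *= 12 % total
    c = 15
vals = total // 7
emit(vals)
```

2

Transformed code:
c = (29 != 37) + 21
vals = (29 != 37) + c * 2 - print(vals)
for c in total:
    total = total * (12 % total)
    c = 15
vals = total // 7
emit(vals)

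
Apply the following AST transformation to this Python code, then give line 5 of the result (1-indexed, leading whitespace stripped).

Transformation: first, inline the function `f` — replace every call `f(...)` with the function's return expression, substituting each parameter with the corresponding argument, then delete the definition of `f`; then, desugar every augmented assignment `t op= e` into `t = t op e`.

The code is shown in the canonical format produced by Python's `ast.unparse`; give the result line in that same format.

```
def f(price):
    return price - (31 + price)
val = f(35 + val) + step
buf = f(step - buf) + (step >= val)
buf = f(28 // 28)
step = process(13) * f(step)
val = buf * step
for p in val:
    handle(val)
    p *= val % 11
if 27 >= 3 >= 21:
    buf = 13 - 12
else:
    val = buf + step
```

val = buf * step

Transformed code:
val = 35 + val - (31 + (35 + val)) + step
buf = step - buf - (31 + (step - buf)) + (step >= val)
buf = 28 // 28 - (31 + 28 // 28)
step = process(13) * (step - (31 + step))
val = buf * step
for p in val:
    handle(val)
    p = p * (val % 11)
if 27 >= 3 >= 21:
    buf = 13 - 12
else:
    val = buf + step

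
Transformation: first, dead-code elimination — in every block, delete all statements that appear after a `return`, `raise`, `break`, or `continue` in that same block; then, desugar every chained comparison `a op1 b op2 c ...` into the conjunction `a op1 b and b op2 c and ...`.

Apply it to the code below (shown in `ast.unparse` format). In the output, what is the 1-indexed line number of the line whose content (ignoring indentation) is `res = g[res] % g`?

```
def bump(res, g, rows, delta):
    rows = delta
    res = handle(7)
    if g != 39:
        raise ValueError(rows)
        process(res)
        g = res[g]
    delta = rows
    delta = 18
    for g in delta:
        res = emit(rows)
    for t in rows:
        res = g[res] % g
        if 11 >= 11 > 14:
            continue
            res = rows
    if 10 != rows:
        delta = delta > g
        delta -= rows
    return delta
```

Transformed code:
def bump(res, g, rows, delta):
    rows = delta
    res = handle(7)
    if g != 39:
        raise ValueError(rows)
    delta = rows
    delta = 18
    for g in delta:
        res = emit(rows)
    for t in rows:
        res = g[res] % g
        if 11 >= 11 and 11 > 14:
            continue
    if 10 != rows:
        delta = delta > g
        delta -= rows
    return delta

11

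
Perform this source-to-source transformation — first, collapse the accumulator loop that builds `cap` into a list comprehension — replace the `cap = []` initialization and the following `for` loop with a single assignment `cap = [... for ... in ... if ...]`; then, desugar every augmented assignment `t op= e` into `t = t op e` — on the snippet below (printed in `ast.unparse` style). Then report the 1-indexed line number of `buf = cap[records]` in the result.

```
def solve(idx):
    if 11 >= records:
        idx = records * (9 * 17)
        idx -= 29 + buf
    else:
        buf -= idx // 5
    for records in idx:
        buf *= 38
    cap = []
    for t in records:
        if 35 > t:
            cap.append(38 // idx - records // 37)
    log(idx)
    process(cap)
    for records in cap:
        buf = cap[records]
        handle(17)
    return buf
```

Transformed code:
def solve(idx):
    if 11 >= records:
        idx = records * (9 * 17)
        idx = idx - (29 + buf)
    else:
        buf = buf - idx // 5
    for records in idx:
        buf = buf * 38
    cap = [38 // idx - records // 37 for t in records if 35 > t]
    log(idx)
    process(cap)
    for records in cap:
        buf = cap[records]
        handle(17)
    return buf

13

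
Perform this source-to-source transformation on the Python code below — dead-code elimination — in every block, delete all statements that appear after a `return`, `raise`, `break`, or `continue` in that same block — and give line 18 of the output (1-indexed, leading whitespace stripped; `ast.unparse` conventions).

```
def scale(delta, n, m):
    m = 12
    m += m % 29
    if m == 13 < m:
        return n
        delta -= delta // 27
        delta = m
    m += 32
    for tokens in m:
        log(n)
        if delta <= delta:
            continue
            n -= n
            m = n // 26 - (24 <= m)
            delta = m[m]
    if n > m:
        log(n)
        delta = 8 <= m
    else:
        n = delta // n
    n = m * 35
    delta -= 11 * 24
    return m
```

Transformed code:
def scale(delta, n, m):
    m = 12
    m += m % 29
    if m == 13 < m:
        return n
    m += 32
    for tokens in m:
        log(n)
        if delta <= delta:
            continue
    if n > m:
        log(n)
        delta = 8 <= m
    else:
        n = delta // n
    n = m * 35
    delta -= 11 * 24
    return m

return m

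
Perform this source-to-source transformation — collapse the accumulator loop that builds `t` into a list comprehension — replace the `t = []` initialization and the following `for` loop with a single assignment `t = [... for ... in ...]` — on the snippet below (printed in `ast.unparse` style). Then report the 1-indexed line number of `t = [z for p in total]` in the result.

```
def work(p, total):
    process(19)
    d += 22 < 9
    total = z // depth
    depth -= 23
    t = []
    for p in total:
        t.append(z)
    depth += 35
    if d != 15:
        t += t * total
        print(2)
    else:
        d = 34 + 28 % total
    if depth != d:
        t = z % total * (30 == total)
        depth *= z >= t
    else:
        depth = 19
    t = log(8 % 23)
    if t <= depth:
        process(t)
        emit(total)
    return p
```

6

Transformed code:
def work(p, total):
    process(19)
    d += 22 < 9
    total = z // depth
    depth -= 23
    t = [z for p in total]
    depth += 35
    if d != 15:
        t += t * total
        print(2)
    else:
        d = 34 + 28 % total
    if depth != d:
        t = z % total * (30 == total)
        depth *= z >= t
    else:
        depth = 19
    t = log(8 % 23)
    if t <= depth:
        process(t)
        emit(total)
    return p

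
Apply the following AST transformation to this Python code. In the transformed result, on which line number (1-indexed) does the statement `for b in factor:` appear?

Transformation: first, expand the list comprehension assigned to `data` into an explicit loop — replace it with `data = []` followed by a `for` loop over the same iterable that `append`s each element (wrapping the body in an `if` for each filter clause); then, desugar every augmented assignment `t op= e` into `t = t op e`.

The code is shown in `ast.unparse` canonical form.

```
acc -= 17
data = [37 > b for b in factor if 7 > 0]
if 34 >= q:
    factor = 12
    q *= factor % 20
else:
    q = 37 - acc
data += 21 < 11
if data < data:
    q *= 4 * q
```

Transformed code:
acc = acc - 17
data = []
for b in factor:
    if 7 > 0:
        data.append(37 > b)
if 34 >= q:
    factor = 12
    q = q * (factor % 20)
else:
    q = 37 - acc
data = data + (21 < 11)
if data < data:
    q = q * (4 * q)

3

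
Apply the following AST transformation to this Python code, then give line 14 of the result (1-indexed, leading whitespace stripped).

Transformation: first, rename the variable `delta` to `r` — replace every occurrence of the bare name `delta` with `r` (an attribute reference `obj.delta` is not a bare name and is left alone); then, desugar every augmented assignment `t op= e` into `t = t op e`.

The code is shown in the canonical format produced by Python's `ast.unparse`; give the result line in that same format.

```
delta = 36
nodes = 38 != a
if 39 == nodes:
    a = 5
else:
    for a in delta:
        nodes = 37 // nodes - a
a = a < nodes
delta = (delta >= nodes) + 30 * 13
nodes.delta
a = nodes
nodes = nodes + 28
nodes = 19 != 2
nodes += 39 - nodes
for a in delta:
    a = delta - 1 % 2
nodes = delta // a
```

Transformed code:
r = 36
nodes = 38 != a
if 39 == nodes:
    a = 5
else:
    for a in r:
        nodes = 37 // nodes - a
a = a < nodes
r = (r >= nodes) + 30 * 13
nodes.delta
a = nodes
nodes = nodes + 28
nodes = 19 != 2
nodes = nodes + (39 - nodes)
for a in r:
    a = r - 1 % 2
nodes = r // a

nodes = nodes + (39 - nodes)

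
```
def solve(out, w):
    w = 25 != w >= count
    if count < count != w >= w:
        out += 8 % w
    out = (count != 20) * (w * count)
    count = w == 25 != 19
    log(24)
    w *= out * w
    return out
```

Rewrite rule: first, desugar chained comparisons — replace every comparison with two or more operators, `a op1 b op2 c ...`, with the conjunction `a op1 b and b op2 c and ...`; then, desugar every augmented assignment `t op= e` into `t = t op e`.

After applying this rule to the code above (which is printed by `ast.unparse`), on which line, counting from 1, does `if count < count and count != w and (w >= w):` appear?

3

Transformed code:
def solve(out, w):
    w = 25 != w and w >= count
    if count < count and count != w and (w >= w):
        out = out + 8 % w
    out = (count != 20) * (w * count)
    count = w == 25 and 25 != 19
    log(24)
    w = w * (out * w)
    return out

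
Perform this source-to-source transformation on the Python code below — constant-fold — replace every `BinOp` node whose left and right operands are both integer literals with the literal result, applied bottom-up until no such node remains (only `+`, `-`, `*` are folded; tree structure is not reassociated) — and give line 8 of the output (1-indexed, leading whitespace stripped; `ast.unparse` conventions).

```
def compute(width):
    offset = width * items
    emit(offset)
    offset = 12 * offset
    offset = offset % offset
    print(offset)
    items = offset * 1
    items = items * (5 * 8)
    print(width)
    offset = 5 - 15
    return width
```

Transformed code:
def compute(width):
    offset = width * items
    emit(offset)
    offset = 12 * offset
    offset = offset % offset
    print(offset)
    items = offset * 1
    items = items * 40
    print(width)
    offset = -10
    return width

items = items * 40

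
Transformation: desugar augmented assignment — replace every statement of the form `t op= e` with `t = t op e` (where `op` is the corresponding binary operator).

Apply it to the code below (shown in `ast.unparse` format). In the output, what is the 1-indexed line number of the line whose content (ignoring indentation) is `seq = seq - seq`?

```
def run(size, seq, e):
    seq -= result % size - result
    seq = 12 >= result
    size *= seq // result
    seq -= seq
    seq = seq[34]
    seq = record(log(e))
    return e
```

Transformed code:
def run(size, seq, e):
    seq = seq - (result % size - result)
    seq = 12 >= result
    size = size * (seq // result)
    seq = seq - seq
    seq = seq[34]
    seq = record(log(e))
    return e

5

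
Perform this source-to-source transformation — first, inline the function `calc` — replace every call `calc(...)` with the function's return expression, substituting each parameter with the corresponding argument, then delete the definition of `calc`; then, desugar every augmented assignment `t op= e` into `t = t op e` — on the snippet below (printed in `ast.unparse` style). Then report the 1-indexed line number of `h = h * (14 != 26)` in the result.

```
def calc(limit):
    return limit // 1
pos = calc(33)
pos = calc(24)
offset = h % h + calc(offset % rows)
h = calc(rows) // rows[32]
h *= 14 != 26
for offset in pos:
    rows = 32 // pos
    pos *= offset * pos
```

Transformed code:
pos = 33 // 1
pos = 24 // 1
offset = h % h + offset % rows // 1
h = rows // 1 // rows[32]
h = h * (14 != 26)
for offset in pos:
    rows = 32 // pos
    pos = pos * (offset * pos)

5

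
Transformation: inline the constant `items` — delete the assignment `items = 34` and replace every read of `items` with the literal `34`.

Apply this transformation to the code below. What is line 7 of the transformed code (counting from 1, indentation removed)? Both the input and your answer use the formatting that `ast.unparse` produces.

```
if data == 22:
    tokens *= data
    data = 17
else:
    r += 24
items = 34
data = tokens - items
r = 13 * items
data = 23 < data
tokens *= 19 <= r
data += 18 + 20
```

Transformed code:
if data == 22:
    tokens *= data
    data = 17
else:
    r += 24
data = tokens - 34
r = 13 * 34
data = 23 < data
tokens *= 19 <= r
data += 18 + 20

r = 13 * 34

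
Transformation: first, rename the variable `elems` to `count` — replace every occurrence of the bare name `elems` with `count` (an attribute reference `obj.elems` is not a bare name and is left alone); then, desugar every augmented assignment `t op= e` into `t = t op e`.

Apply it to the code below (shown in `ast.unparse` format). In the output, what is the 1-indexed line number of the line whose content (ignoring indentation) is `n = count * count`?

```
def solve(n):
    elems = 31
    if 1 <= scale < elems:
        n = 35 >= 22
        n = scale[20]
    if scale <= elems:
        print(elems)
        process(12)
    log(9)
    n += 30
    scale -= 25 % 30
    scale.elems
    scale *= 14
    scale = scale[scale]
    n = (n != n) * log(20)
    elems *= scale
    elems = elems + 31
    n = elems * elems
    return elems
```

18

Transformed code:
def solve(n):
    count = 31
    if 1 <= scale < count:
        n = 35 >= 22
        n = scale[20]
    if scale <= count:
        print(count)
        process(12)
    log(9)
    n = n + 30
    scale = scale - 25 % 30
    scale.elems
    scale = scale * 14
    scale = scale[scale]
    n = (n != n) * log(20)
    count = count * scale
    count = count + 31
    n = count * count
    return count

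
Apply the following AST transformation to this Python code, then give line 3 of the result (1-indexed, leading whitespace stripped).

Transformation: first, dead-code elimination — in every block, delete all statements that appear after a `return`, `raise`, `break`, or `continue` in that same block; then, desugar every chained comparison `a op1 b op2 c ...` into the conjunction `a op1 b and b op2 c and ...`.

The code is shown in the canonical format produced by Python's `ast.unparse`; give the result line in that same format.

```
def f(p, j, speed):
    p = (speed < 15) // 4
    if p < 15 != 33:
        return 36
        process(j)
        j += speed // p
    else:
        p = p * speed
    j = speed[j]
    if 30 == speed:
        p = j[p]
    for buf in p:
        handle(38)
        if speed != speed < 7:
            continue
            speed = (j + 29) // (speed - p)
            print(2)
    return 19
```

if p < 15 and 15 != 33:

Transformed code:
def f(p, j, speed):
    p = (speed < 15) // 4
    if p < 15 and 15 != 33:
        return 36
    else:
        p = p * speed
    j = speed[j]
    if 30 == speed:
        p = j[p]
    for buf in p:
        handle(38)
        if speed != speed and speed < 7:
            continue
    return 19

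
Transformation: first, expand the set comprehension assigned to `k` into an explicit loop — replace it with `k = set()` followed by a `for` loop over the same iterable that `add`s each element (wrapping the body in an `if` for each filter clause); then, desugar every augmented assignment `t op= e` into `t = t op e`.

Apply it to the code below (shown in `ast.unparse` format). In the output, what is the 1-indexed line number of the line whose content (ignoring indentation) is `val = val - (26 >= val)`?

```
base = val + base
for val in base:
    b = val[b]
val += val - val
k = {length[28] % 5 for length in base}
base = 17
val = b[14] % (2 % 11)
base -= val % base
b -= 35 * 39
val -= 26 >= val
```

Transformed code:
base = val + base
for val in base:
    b = val[b]
val = val + (val - val)
k = set()
for length in base:
    k.add(length[28] % 5)
base = 17
val = b[14] % (2 % 11)
base = base - val % base
b = b - 35 * 39
val = val - (26 >= val)

12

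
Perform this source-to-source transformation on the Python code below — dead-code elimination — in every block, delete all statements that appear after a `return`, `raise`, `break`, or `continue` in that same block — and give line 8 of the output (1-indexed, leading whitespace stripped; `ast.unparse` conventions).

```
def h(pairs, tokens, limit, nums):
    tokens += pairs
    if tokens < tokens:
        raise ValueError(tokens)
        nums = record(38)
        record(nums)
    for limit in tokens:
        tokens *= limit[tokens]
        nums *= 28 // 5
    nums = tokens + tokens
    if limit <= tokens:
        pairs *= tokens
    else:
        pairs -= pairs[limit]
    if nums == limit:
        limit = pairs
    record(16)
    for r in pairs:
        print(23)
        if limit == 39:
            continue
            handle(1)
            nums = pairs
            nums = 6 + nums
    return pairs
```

nums = tokens + tokens

Transformed code:
def h(pairs, tokens, limit, nums):
    tokens += pairs
    if tokens < tokens:
        raise ValueError(tokens)
    for limit in tokens:
        tokens *= limit[tokens]
        nums *= 28 // 5
    nums = tokens + tokens
    if limit <= tokens:
        pairs *= tokens
    else:
        pairs -= pairs[limit]
    if nums == limit:
        limit = pairs
    record(16)
    for r in pairs:
        print(23)
        if limit == 39:
            continue
    return pairs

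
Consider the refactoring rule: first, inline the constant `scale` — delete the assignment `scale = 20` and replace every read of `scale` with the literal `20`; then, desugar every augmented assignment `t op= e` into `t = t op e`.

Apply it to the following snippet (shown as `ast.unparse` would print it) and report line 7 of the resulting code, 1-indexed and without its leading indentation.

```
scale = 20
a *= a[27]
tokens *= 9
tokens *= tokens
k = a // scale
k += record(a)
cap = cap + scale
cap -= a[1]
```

cap = cap - a[1]

Transformed code:
a = a * a[27]
tokens = tokens * 9
tokens = tokens * tokens
k = a // 20
k = k + record(a)
cap = cap + 20
cap = cap - a[1]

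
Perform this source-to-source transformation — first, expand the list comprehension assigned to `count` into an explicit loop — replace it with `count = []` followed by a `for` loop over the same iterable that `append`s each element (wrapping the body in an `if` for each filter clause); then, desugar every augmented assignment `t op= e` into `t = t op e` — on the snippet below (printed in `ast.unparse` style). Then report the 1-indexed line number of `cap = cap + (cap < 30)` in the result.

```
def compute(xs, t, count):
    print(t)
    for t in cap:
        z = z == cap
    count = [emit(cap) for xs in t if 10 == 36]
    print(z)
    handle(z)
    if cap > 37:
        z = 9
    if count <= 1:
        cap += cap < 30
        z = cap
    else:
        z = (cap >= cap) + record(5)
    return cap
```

Transformed code:
def compute(xs, t, count):
    print(t)
    for t in cap:
        z = z == cap
    count = []
    for xs in t:
        if 10 == 36:
            count.append(emit(cap))
    print(z)
    handle(z)
    if cap > 37:
        z = 9
    if count <= 1:
        cap = cap + (cap < 30)
        z = cap
    else:
        z = (cap >= cap) + record(5)
    return cap

14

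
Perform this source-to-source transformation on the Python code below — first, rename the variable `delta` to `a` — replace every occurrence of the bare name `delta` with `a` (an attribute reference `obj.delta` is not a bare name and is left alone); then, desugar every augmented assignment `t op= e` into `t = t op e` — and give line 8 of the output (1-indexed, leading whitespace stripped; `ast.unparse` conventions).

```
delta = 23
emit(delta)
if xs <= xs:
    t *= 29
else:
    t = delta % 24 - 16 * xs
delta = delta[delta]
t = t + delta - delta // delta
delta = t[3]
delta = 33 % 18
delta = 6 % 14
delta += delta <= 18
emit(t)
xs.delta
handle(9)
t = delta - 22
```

Transformed code:
a = 23
emit(a)
if xs <= xs:
    t = t * 29
else:
    t = a % 24 - 16 * xs
a = a[a]
t = t + a - a // a
a = t[3]
a = 33 % 18
a = 6 % 14
a = a + (a <= 18)
emit(t)
xs.delta
handle(9)
t = a - 22

t = t + a - a // a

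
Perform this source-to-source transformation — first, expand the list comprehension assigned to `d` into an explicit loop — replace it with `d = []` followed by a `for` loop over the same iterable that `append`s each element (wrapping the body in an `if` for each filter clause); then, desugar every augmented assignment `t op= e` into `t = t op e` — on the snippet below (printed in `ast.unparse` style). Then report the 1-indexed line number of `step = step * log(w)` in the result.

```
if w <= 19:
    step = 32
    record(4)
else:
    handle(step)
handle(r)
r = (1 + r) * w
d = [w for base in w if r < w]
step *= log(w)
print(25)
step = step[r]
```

Transformed code:
if w <= 19:
    step = 32
    record(4)
else:
    handle(step)
handle(r)
r = (1 + r) * w
d = []
for base in w:
    if r < w:
        d.append(w)
step = step * log(w)
print(25)
step = step[r]

12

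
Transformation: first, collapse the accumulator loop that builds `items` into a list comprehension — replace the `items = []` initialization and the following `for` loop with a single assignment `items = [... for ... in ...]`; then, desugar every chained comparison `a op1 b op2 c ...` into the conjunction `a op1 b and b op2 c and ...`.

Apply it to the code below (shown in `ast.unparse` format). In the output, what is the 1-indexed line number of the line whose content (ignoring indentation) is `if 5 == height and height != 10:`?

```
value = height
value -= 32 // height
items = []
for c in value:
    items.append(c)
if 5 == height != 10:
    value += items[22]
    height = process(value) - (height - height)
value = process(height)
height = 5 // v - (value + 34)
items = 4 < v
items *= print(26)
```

4

Transformed code:
value = height
value -= 32 // height
items = [c for c in value]
if 5 == height and height != 10:
    value += items[22]
    height = process(value) - (height - height)
value = process(height)
height = 5 // v - (value + 34)
items = 4 < v
items *= print(26)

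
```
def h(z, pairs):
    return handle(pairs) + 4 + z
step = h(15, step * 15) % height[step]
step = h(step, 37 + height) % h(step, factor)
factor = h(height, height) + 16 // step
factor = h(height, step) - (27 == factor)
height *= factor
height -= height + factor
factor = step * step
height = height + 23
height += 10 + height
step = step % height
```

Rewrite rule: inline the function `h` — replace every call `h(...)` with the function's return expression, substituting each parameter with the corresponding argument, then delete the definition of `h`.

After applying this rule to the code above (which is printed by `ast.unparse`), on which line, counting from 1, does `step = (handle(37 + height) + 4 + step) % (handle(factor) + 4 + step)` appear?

Transformed code:
step = (handle(step * 15) + 4 + 15) % height[step]
step = (handle(37 + height) + 4 + step) % (handle(factor) + 4 + step)
factor = handle(height) + 4 + height + 16 // step
factor = handle(step) + 4 + height - (27 == factor)
height *= factor
height -= height + factor
factor = step * step
height = height + 23
height += 10 + height
step = step % height

2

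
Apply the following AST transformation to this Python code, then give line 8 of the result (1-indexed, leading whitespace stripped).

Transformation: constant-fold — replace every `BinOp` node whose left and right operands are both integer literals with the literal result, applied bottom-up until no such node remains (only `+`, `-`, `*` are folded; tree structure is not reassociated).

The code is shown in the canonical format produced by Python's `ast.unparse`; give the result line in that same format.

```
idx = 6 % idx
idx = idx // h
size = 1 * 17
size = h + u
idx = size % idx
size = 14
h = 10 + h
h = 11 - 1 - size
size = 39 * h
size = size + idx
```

Transformed code:
idx = 6 % idx
idx = idx // h
size = 17
size = h + u
idx = size % idx
size = 14
h = 10 + h
h = 10 - size
size = 39 * h
size = size + idx

h = 10 - size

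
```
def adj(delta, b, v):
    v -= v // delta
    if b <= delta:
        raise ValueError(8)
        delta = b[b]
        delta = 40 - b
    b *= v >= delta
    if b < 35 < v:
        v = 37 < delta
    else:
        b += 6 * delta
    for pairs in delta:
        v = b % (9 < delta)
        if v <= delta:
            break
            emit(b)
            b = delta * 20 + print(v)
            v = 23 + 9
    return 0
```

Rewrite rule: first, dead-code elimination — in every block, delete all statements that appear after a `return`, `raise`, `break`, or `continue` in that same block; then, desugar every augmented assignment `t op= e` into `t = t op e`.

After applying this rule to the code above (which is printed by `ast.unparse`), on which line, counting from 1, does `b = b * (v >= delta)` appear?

Transformed code:
def adj(delta, b, v):
    v = v - v // delta
    if b <= delta:
        raise ValueError(8)
    b = b * (v >= delta)
    if b < 35 < v:
        v = 37 < delta
    else:
        b = b + 6 * delta
    for pairs in delta:
        v = b % (9 < delta)
        if v <= delta:
            break
    return 0

5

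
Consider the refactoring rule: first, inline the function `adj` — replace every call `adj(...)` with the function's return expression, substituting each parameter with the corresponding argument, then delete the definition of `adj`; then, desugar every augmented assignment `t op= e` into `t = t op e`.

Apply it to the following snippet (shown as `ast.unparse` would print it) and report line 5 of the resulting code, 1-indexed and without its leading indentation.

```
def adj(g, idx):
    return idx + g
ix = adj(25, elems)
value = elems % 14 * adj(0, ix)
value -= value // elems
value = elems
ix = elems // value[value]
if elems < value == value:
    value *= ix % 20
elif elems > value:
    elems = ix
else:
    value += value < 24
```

ix = elems // value[value]

Transformed code:
ix = elems + 25
value = elems % 14 * (ix + 0)
value = value - value // elems
value = elems
ix = elems // value[value]
if elems < value == value:
    value = value * (ix % 20)
elif elems > value:
    elems = ix
else:
    value = value + (value < 24)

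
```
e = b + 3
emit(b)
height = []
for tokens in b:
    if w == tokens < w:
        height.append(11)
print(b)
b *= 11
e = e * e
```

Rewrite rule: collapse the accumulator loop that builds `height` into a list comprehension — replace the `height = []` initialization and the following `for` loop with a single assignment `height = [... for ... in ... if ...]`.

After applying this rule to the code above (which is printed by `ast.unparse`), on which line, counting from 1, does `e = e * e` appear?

Transformed code:
e = b + 3
emit(b)
height = [11 for tokens in b if w == tokens < w]
print(b)
b *= 11
e = e * e

6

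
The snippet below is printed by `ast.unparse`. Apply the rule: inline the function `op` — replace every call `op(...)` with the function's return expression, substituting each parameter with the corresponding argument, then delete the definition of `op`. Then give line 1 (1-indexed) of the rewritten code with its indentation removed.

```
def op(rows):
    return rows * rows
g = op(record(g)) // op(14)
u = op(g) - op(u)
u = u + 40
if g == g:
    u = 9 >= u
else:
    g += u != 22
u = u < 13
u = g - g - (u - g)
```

g = record(g) * record(g) // (14 * 14)

Transformed code:
g = record(g) * record(g) // (14 * 14)
u = g * g - u * u
u = u + 40
if g == g:
    u = 9 >= u
else:
    g += u != 22
u = u < 13
u = g - g - (u - g)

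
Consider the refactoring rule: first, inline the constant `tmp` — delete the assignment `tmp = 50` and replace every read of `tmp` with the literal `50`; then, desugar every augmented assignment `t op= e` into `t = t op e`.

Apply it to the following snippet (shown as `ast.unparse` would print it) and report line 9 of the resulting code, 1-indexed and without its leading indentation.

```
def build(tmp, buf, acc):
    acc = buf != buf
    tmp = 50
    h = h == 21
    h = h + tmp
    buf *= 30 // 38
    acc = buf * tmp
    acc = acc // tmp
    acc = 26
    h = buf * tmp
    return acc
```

h = buf * 50

Transformed code:
def build(tmp, buf, acc):
    acc = buf != buf
    h = h == 21
    h = h + 50
    buf = buf * (30 // 38)
    acc = buf * 50
    acc = acc // 50
    acc = 26
    h = buf * 50
    return acc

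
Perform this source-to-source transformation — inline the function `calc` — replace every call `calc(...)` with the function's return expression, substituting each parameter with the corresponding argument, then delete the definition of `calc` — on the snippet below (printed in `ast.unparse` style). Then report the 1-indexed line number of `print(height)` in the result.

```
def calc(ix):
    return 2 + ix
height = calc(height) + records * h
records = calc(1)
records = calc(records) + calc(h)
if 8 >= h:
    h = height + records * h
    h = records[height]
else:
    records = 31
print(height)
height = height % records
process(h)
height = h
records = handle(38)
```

9

Transformed code:
height = 2 + height + records * h
records = 2 + 1
records = 2 + records + (2 + h)
if 8 >= h:
    h = height + records * h
    h = records[height]
else:
    records = 31
print(height)
height = height % records
process(h)
height = h
records = handle(38)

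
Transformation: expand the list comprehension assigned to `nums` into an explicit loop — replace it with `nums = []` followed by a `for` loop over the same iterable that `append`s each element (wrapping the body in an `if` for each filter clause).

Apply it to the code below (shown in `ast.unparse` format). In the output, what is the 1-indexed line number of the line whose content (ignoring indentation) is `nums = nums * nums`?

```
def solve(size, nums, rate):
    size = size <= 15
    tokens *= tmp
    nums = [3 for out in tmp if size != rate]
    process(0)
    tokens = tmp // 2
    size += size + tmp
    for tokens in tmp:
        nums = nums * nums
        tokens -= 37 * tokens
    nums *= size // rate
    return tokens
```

12

Transformed code:
def solve(size, nums, rate):
    size = size <= 15
    tokens *= tmp
    nums = []
    for out in tmp:
        if size != rate:
            nums.append(3)
    process(0)
    tokens = tmp // 2
    size += size + tmp
    for tokens in tmp:
        nums = nums * nums
        tokens -= 37 * tokens
    nums *= size // rate
    return tokens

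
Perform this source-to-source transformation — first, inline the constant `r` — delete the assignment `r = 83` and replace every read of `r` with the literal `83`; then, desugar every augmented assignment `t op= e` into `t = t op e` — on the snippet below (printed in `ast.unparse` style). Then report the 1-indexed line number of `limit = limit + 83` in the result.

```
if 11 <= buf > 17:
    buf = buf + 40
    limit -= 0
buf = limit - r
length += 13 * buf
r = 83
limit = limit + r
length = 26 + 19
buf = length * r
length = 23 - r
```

6

Transformed code:
if 11 <= buf > 17:
    buf = buf + 40
    limit = limit - 0
buf = limit - 83
length = length + 13 * buf
limit = limit + 83
length = 26 + 19
buf = length * 83
length = 23 - 83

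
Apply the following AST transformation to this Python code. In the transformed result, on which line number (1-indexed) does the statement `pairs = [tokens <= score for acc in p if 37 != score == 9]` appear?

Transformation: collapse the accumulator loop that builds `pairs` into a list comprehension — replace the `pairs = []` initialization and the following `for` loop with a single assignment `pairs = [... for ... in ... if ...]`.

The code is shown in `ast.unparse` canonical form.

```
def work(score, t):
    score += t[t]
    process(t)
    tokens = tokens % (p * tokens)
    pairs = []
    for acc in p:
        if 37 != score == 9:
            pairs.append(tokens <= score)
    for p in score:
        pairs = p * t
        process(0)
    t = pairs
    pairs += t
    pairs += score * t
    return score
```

Transformed code:
def work(score, t):
    score += t[t]
    process(t)
    tokens = tokens % (p * tokens)
    pairs = [tokens <= score for acc in p if 37 != score == 9]
    for p in score:
        pairs = p * t
        process(0)
    t = pairs
    pairs += t
    pairs += score * t
    return score

5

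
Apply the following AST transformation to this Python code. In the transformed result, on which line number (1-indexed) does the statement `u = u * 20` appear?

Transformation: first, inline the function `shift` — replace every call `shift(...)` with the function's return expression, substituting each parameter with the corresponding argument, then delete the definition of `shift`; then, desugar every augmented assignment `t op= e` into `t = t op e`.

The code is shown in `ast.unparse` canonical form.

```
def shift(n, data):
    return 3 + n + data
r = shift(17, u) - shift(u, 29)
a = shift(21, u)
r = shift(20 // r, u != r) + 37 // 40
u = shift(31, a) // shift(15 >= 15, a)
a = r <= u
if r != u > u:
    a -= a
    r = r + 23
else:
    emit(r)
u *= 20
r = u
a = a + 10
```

11

Transformed code:
r = 3 + 17 + u - (3 + u + 29)
a = 3 + 21 + u
r = 3 + 20 // r + (u != r) + 37 // 40
u = (3 + 31 + a) // (3 + (15 >= 15) + a)
a = r <= u
if r != u > u:
    a = a - a
    r = r + 23
else:
    emit(r)
u = u * 20
r = u
a = a + 10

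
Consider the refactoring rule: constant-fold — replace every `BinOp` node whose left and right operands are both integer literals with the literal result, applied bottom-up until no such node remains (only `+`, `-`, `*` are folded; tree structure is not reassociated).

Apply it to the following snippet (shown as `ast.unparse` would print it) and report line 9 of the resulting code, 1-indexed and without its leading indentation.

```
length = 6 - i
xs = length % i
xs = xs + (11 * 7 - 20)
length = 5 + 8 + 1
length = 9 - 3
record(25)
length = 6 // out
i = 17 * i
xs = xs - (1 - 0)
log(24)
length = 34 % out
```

Transformed code:
length = 6 - i
xs = length % i
xs = xs + 57
length = 14
length = 6
record(25)
length = 6 // out
i = 17 * i
xs = xs - 1
log(24)
length = 34 % out

xs = xs - 1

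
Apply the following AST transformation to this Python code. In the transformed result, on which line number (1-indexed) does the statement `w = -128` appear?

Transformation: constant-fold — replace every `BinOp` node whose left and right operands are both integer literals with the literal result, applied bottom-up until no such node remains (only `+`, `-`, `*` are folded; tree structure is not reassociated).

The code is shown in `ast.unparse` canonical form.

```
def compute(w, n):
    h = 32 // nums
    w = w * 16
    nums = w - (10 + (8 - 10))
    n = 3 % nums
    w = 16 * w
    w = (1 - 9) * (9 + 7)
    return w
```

7

Transformed code:
def compute(w, n):
    h = 32 // nums
    w = w * 16
    nums = w - 8
    n = 3 % nums
    w = 16 * w
    w = -128
    return w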